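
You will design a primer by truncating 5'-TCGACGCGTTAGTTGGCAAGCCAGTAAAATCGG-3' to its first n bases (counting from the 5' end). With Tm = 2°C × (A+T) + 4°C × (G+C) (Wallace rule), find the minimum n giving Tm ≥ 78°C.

n = 25

First 24 bases: TCGACGCGTTAGTTGGCAAGCCAG → Tm = 76°C (< 78°C)
First 25 bases: TCGACGCGTTAGTTGGCAAGCCAGT → Tm = 78°C (≥ 78°C)
Each additional base adds 2°C (A/T) or 4°C (G/C), so Tm is non-decreasing in n; n = 25 is the first length to reach 78°C.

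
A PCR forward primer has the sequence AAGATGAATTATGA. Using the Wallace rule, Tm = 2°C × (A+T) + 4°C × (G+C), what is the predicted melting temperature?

Base counts: C=0, A=7, T=4, G=3
AT pairs contribute 11, GC pairs contribute 3.
Tm = 2×11 + 4×3 = 34°C

34°C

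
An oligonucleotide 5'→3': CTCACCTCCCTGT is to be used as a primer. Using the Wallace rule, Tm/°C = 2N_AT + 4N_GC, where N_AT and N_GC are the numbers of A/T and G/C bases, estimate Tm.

42°C

Base counts: C=7, T=4, A=1, G=1
AT pairs contribute 5, GC pairs contribute 8.
Tm = 2(5) + 4(8) = 10 + 32 = 42°C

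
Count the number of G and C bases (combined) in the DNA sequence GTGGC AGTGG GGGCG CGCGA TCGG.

19

Base counts: T=3, C=5, A=2, G=14
Total G or C: 14 + 5 = 19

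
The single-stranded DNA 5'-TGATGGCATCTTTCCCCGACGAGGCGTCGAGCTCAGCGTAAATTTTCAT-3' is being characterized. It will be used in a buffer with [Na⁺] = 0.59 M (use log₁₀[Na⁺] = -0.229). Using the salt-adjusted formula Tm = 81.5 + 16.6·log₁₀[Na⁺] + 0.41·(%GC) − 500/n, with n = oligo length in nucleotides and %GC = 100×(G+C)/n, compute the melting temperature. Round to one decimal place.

Length n = 49. T=14, G=12, A=10, C=13
G+C = 25, so %GC = 25/49 × 100 = 51.02%
Salt term: 16.6 × (-0.229) = -3.801
GC term: 0.41 × 51.02 = 20.918; length term: −500/49 = −10.204
Tm = 81.5 + (-3.801) + 20.918 − 10.204 = 88.413 → 88.4°C

88.4°C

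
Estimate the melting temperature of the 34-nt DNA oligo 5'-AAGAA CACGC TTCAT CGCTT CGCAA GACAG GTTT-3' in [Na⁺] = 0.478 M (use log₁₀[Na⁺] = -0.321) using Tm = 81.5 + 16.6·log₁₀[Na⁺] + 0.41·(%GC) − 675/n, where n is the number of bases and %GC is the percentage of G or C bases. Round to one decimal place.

Length n = 34. Base counts: G=7, T=8, C=9, A=10
G+C = 16, so %GC = 16/34 × 100 = 47.059%
Salt term: 16.6 × (-0.321) = -5.329
GC term: 0.41 × 47.059 = 19.294; length term: −675/34 = −19.853
Tm = 81.5 + (-5.329) + 19.294 − 19.853 = 75.612 → 75.6°C

75.6°C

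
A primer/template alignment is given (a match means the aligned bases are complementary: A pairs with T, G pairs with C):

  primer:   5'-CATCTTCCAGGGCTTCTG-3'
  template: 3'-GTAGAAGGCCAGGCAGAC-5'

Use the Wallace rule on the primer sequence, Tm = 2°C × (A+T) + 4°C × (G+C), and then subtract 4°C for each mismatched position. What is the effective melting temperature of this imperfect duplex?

Primer base counts: A=2, T=6, G=4, C=6 → A+T=8, G+C=10
Perfect-match Tm = 2(8) + 4(10) = 16 + 40 = 56°C
Mismatches (positions where the bases are not complementary): 4 (at positions 9, 11, 12, 14)
Effective Tm = 56 − 4×4 = 56 − 16 = 40°C

40°C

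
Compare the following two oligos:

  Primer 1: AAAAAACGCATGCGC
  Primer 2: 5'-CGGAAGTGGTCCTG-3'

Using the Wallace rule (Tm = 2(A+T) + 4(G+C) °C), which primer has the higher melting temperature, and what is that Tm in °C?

Primer 2, 46°C

Primer 1: A+T=8, G+C=7 → Tm = 2(8)+4(7) = 44°C
Primer 2: A+T=5, G+C=9 → Tm = 2(5)+4(9) = 46°C
44°C vs 46°C → primer 2 is higher.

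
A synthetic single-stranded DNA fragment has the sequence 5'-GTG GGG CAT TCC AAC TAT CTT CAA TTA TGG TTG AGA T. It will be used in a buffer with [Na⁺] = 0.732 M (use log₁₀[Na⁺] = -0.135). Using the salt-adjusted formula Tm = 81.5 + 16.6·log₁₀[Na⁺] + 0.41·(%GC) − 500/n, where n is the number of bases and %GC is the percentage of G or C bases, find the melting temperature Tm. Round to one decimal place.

Length n = 37. Counting bases: A=9, C=6, G=9, T=13
G+C = 15, so %GC = 15/37 × 100 = 40.541%
Salt term: 16.6 × (-0.135) = -2.241
GC term: 0.41 × 40.541 = 16.622; length term: −500/37 = −13.514
Tm = 81.5 + (-2.241) + 16.622 − 13.514 = 82.367 → 82.4°C

82.4°C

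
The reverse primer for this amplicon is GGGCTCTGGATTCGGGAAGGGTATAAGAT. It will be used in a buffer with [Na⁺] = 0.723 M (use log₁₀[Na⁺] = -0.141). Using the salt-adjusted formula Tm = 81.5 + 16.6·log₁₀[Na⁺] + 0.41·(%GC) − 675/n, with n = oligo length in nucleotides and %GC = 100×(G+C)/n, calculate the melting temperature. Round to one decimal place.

77.1°C

Length n = 29. Base counts: T=7, A=7, C=3, G=12
G+C = 15, so %GC = 15/29 × 100 = 51.724%
Salt term: 16.6 × (-0.141) = -2.341
GC term: 0.41 × 51.724 = 21.207; length term: −675/29 = −23.276
Tm = 81.5 + (-2.341) + 21.207 − 23.276 = 77.09 → 77.1°C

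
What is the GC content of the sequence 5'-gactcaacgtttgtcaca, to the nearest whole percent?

44%

Base counts: C=5, T=5, G=3, A=5
G+C = 3 + 5 = 8 out of 18 bases
%GC = 8/18 × 100 = 44.44% ≈ 44%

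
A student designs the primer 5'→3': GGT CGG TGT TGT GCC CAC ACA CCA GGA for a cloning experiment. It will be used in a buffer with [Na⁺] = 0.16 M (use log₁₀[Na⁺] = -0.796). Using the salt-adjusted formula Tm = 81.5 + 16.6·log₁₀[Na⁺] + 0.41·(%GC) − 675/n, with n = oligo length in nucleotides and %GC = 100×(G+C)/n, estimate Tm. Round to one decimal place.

69.1°C

Length n = 27. Scanning the sequence gives C=8, A=5, G=9, T=5.
G+C = 17, so %GC = 17/27 × 100 = 62.963%
Salt term: 16.6 × (-0.796) = -13.214
GC term: 0.41 × 62.963 = 25.815; length term: −675/27 = −25
Tm = 81.5 + (-13.214) + 25.815 − 25 = 69.101 → 69.1°C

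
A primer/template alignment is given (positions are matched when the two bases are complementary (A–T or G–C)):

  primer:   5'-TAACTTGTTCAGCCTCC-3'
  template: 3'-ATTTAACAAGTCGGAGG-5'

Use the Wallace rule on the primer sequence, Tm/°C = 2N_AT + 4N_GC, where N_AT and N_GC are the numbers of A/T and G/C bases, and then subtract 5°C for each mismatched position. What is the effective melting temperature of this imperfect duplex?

Primer base counts: A=3, T=6, G=2, C=6 → A+T=9, G+C=8
Perfect-match Tm = 2(9) + 4(8) = 18 + 32 = 50°C
Mismatches (positions where the bases are not complementary): 1 (at position 4)
Effective Tm = 50 − 1×5 = 50 − 5 = 45°C

45°C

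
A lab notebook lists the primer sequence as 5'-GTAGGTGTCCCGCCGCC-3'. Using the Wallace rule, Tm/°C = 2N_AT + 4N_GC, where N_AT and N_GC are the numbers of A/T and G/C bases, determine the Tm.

Counting bases: A=1, T=3, C=7, G=6
AT pairs contribute 4, GC pairs contribute 13.
Tm = 4·13 + 2·4 = 52 + 8 = 60°C

60°C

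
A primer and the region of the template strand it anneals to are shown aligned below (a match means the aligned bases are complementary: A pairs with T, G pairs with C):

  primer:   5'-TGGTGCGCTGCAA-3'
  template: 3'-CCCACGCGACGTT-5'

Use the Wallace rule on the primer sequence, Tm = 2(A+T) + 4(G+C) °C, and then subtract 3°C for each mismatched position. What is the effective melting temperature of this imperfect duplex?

39°C

Primer base counts: A=2, T=3, G=5, C=3 → A+T=5, G+C=8
Perfect-match Tm = 2(5) + 4(8) = 10 + 32 = 42°C
Mismatches (positions where the bases are not complementary): 1 (at position 1)
Effective Tm = 42 − 1×3 = 42 − 3 = 39°C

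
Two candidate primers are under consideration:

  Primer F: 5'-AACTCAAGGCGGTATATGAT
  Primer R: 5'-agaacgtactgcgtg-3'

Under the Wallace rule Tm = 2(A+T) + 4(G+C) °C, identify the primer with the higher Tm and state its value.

Primer F: A+T=12, G+C=8 → Tm = 2(12)+4(8) = 56°C
Primer R: A+T=7, G+C=8 → Tm = 2(7)+4(8) = 46°C
56°C vs 46°C → primer F is higher.

Primer F, 56°C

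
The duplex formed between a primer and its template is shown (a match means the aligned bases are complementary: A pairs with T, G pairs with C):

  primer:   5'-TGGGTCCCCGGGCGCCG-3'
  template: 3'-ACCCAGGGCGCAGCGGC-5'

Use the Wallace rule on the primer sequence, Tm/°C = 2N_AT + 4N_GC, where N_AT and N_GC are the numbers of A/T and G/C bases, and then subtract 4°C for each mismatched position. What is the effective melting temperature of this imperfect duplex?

Primer base counts: A=0, T=2, G=8, C=7 → A+T=2, G+C=15
Perfect-match Tm = 2(2) + 4(15) = 4 + 60 = 64°C
Mismatches (positions where the bases are not complementary): 3 (at positions 9, 10, 12)
Effective Tm = 64 − 3×4 = 64 − 12 = 52°C

52°C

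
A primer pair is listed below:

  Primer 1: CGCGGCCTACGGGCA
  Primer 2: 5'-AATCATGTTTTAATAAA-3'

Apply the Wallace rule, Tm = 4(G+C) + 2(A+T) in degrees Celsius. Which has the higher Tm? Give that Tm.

Primer 1: A+T=3, G+C=12 → Tm = 2(3)+4(12) = 54°C
Primer 2: A+T=15, G+C=2 → Tm = 2(15)+4(2) = 38°C
54°C vs 38°C → primer 1 is higher.

Primer 1, 54°C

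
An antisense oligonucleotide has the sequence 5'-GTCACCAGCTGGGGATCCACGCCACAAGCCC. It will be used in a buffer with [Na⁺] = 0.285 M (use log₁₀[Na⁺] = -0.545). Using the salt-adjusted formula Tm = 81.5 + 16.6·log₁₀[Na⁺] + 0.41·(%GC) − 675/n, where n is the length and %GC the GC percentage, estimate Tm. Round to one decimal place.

78.5°C

Length n = 31. Scanning the sequence gives T=3, A=7, G=8, C=13.
G+C = 21, so %GC = 21/31 × 100 = 67.742%
Salt term: 16.6 × (-0.545) = -9.047
GC term: 0.41 × 67.742 = 27.774; length term: −675/31 = −21.774
Tm = 81.5 + (-9.047) + 27.774 − 21.774 = 78.453 → 78.5°C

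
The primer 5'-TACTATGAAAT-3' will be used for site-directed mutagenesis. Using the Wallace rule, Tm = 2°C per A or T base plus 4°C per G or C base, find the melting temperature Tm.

26°C

A=5, T=4, C=1, G=1
A+T = 9, G+C = 2
Tm = 2(9) + 4(2) = 18 + 8 = 26°C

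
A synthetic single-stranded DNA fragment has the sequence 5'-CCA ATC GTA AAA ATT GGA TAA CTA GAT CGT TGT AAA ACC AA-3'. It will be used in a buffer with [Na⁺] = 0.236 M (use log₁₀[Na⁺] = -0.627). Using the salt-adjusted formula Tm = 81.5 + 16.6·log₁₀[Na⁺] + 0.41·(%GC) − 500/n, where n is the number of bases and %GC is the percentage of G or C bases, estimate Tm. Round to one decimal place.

Length n = 41. Scanning the sequence gives T=10, G=6, A=18, C=7.
G+C = 13, so %GC = 13/41 × 100 = 31.707%
Salt term: 16.6 × (-0.627) = -10.408
GC term: 0.41 × 31.707 = 13; length term: −500/41 = −12.195
Tm = 81.5 + (-10.408) + 13 − 12.195 = 71.897 → 71.9°C

71.9°C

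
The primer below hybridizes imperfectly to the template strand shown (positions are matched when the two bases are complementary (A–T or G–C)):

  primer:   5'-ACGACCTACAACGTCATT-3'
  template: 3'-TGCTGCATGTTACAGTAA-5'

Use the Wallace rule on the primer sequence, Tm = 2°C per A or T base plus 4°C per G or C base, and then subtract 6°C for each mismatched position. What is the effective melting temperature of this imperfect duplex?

40°C

Primer base counts: A=6, T=4, G=2, C=6 → A+T=10, G+C=8
Perfect-match Tm = 2(10) + 4(8) = 20 + 32 = 52°C
Mismatches (positions where the bases are not complementary): 2 (at positions 6, 12)
Effective Tm = 52 − 2×6 = 52 − 12 = 40°C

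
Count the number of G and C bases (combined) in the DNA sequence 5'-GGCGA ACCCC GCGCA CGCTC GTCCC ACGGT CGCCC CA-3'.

G=10, C=19, A=5, T=3
Total G or C: 10 + 19 = 29

29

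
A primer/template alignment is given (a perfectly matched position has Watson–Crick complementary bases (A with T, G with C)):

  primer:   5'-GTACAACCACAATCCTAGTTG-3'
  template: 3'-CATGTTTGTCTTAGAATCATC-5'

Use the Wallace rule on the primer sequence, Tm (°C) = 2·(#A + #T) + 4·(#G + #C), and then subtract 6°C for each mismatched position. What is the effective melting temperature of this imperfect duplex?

36°C

Primer base counts: A=7, T=5, G=3, C=6 → A+T=12, G+C=9
Perfect-match Tm = 2(12) + 4(9) = 24 + 36 = 60°C
Mismatches (positions where the bases are not complementary): 4 (at positions 7, 10, 15, 20)
Effective Tm = 60 − 4×6 = 60 − 24 = 36°C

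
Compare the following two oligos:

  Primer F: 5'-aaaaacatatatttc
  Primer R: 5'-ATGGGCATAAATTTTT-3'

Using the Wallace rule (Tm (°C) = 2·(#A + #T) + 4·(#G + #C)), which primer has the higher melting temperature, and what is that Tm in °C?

Primer F: A+T=13, G+C=2 → Tm = 2(13)+4(2) = 34°C
Primer R: A+T=12, G+C=4 → Tm = 2(12)+4(4) = 40°C
34°C vs 40°C → primer R is higher.

Primer R, 40°C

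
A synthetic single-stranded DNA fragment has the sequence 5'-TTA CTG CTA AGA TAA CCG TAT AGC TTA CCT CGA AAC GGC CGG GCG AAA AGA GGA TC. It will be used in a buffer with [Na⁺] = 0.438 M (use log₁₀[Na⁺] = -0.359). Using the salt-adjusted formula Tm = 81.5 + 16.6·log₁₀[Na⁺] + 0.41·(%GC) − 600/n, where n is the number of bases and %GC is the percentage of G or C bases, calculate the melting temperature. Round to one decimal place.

Length n = 56. Scanning the sequence gives G=14, T=11, C=13, A=18.
G+C = 27, so %GC = 27/56 × 100 = 48.214%
Salt term: 16.6 × (-0.359) = -5.959
GC term: 0.41 × 48.214 = 19.768; length term: −600/56 = −10.714
Tm = 81.5 + (-5.959) + 19.768 − 10.714 = 84.595 → 84.6°C

84.6°C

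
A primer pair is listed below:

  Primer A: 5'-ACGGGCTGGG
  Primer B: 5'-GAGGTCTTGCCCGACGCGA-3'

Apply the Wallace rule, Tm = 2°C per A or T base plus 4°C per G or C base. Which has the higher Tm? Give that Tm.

Primer B, 64°C

Primer A: A+T=2, G+C=8 → Tm = 2(2)+4(8) = 36°C
Primer B: A+T=6, G+C=13 → Tm = 2(6)+4(13) = 64°C
36°C vs 64°C → primer B is higher.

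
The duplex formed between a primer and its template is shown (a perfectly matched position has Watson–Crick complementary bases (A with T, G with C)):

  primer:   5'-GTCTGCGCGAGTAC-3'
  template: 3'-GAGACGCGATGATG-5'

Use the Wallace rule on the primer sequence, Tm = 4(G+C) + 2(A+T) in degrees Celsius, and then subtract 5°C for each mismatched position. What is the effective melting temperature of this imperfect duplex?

31°C

Primer base counts: A=2, T=3, G=5, C=4 → A+T=5, G+C=9
Perfect-match Tm = 2(5) + 4(9) = 10 + 36 = 46°C
Mismatches (positions where the bases are not complementary): 3 (at positions 1, 9, 11)
Effective Tm = 46 − 3×5 = 46 − 15 = 31°C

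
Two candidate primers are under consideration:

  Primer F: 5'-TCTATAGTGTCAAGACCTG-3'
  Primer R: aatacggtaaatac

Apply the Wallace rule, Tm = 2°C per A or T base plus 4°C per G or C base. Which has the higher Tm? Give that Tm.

Primer F, 54°C

Primer F: A+T=11, G+C=8 → Tm = 2(11)+4(8) = 54°C
Primer R: A+T=10, G+C=4 → Tm = 2(10)+4(4) = 36°C
54°C vs 36°C → primer F is higher.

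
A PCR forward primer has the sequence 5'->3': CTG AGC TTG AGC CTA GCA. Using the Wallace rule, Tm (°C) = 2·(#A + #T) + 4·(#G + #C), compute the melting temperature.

Counting bases: G=5, C=5, T=4, A=4
So N_AT = 8 and N_GC = 10.
Tm = 2(8) + 4(10) = 16 + 40 = 56°C

56°C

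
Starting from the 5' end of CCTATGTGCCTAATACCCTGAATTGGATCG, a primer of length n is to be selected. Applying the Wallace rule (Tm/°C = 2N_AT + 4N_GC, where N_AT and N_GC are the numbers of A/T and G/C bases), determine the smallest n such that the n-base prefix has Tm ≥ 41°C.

First 14 bases: CCTATGTGCCTAAT → Tm = 40°C (< 41°C)
First 15 bases: CCTATGTGCCTAATA → Tm = 42°C (≥ 41°C)
Since every base adds ≥2°C, Tm only increases with n, so the threshold is first crossed at n = 15.

n = 15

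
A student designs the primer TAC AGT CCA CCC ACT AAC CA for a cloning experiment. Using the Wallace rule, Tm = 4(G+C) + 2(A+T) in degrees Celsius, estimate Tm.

60°C

Base counts: A=7, C=9, T=3, G=1
AT pairs contribute 10, GC pairs contribute 10.
Tm = 2×10 + 4×10 = 60°C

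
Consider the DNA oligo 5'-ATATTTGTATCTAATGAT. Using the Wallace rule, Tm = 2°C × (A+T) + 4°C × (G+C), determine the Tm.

Base counts: C=1, T=9, A=6, G=2
AT pairs contribute 15, GC pairs contribute 3.
Tm = 4·3 + 2·15 = 12 + 30 = 42°C

42°C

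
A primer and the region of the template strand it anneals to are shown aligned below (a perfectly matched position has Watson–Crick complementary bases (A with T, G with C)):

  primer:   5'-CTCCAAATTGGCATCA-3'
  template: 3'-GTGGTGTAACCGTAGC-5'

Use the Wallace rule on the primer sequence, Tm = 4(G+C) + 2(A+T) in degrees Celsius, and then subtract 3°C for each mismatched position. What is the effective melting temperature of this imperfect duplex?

Primer base counts: A=5, T=4, G=2, C=5 → A+T=9, G+C=7
Perfect-match Tm = 2(9) + 4(7) = 18 + 28 = 46°C
Mismatches (positions where the bases are not complementary): 3 (at positions 2, 6, 16)
Effective Tm = 46 − 3×3 = 46 − 9 = 37°C

37°C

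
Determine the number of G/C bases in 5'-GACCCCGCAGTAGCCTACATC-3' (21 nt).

Counting bases: C=9, A=5, G=4, T=3
Total G or C: 4 + 9 = 13

13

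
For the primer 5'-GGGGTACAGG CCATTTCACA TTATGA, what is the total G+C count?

Counting bases: G=7, T=7, C=5, A=7
G+C = 7 + 5 = 12

12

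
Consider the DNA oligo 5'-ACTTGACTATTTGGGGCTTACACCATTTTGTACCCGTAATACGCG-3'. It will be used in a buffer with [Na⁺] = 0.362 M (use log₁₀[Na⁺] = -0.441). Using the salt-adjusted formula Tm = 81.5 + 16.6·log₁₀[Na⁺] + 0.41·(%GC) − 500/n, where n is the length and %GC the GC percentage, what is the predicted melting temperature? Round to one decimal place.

Length n = 45. Counting bases: A=10, G=9, T=15, C=11
G+C = 20, so %GC = 20/45 × 100 = 44.444%
Salt term: 16.6 × (-0.441) = -7.321
GC term: 0.41 × 44.444 = 18.222; length term: −500/45 = −11.111
Tm = 81.5 + (-7.321) + 18.222 − 11.111 = 81.29 → 81.3°C

81.3°C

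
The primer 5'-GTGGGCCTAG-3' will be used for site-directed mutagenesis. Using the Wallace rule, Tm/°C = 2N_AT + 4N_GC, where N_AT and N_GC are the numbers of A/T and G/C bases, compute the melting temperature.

A=1, G=5, C=2, T=2
A+T = 3, G+C = 7
Tm = 4·7 + 2·3 = 28 + 6 = 34°C

34°C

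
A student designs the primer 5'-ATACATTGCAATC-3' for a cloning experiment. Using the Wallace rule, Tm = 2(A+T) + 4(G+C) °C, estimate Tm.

34°C

Base counts: A=5, G=1, C=3, T=4
AT pairs contribute 9, GC pairs contribute 4.
Tm = 2×9 + 4×4 = 34°C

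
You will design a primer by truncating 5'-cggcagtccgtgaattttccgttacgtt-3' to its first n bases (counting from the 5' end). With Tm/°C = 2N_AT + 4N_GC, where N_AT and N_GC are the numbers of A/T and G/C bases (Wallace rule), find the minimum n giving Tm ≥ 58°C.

n = 19

First 18 bases: CGGCAGTCCGTGAATTTT → Tm = 54°C (< 58°C)
First 19 bases: CGGCAGTCCGTGAATTTTC → Tm = 58°C (≥ 58°C)
Since every base adds ≥2°C, Tm only increases with n, so the threshold is first crossed at n = 19.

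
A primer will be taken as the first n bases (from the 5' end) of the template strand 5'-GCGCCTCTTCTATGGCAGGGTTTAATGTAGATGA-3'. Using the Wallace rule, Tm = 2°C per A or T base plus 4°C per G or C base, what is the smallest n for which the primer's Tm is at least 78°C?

First 25 bases: GCGCCTCTTCTATGGCAGGGTTTAA → Tm = 76°C (< 78°C)
First 26 bases: GCGCCTCTTCTATGGCAGGGTTTAAT → Tm = 78°C (≥ 78°C)
Each additional base adds 2°C (A/T) or 4°C (G/C), so Tm is non-decreasing in n; n = 26 is the first length to reach 78°C.

n = 26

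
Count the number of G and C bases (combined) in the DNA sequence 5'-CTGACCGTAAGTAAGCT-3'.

8

Counting bases: C=4, T=4, G=4, A=5
G+C = 4 + 4 = 8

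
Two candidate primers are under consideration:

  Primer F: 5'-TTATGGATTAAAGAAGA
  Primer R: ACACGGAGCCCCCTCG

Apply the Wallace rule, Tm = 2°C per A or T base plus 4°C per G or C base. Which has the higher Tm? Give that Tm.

Primer F: A+T=13, G+C=4 → Tm = 2(13)+4(4) = 42°C
Primer R: A+T=4, G+C=12 → Tm = 2(4)+4(12) = 56°C
42°C vs 56°C → primer R is higher.

Primer R, 56°C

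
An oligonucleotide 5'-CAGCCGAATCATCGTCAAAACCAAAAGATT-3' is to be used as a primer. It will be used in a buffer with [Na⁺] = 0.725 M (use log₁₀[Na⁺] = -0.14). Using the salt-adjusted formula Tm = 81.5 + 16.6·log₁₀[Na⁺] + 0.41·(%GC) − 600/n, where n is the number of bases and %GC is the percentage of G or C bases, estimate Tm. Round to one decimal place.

75.6°C

Length n = 30. Counting bases: T=5, C=8, G=4, A=13
G+C = 12, so %GC = 12/30 × 100 = 40%
Salt term: 16.6 × (-0.14) = -2.324
GC term: 0.41 × 40 = 16.4; length term: −600/30 = −20
Tm = 81.5 + (-2.324) + 16.4 − 20 = 75.576 → 75.6°C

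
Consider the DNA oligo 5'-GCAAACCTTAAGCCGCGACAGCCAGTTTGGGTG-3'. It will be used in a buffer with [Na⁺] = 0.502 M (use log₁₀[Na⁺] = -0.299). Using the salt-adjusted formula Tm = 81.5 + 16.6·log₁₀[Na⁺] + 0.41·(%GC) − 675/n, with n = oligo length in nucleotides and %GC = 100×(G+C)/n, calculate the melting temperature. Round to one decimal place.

79.7°C

Length n = 33. Counting bases: C=9, T=6, G=10, A=8
G+C = 19, so %GC = 19/33 × 100 = 57.576%
Salt term: 16.6 × (-0.299) = -4.963
GC term: 0.41 × 57.576 = 23.606; length term: −675/33 = −20.455
Tm = 81.5 + (-4.963) + 23.606 − 20.455 = 79.688 → 79.7°C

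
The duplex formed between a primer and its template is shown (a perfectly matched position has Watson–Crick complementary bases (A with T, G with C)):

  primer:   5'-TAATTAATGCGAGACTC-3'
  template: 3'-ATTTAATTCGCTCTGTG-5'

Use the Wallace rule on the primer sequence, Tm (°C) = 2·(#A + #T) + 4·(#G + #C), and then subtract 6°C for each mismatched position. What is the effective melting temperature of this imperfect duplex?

Primer base counts: A=6, T=5, G=3, C=3 → A+T=11, G+C=6
Perfect-match Tm = 2(11) + 4(6) = 22 + 24 = 46°C
Mismatches (positions where the bases are not complementary): 4 (at positions 4, 6, 8, 16)
Effective Tm = 46 − 4×6 = 46 − 24 = 22°C

22°C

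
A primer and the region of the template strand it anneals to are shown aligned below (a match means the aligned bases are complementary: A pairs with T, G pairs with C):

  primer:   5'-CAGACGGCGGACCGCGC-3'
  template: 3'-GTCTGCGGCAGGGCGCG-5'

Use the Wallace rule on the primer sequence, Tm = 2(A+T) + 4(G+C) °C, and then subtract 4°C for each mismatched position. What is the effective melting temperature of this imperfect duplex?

50°C

Primer base counts: A=3, T=0, G=7, C=7 → A+T=3, G+C=14
Perfect-match Tm = 2(3) + 4(14) = 6 + 56 = 62°C
Mismatches (positions where the bases are not complementary): 3 (at positions 7, 10, 11)
Effective Tm = 62 − 3×4 = 62 − 12 = 50°C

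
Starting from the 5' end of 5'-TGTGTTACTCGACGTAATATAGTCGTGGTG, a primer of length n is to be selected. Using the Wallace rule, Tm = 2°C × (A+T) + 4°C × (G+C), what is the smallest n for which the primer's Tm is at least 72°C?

n = 26

First 25 bases: TGTGTTACTCGACGTAATATAGTCG → Tm = 70°C (< 72°C)
First 26 bases: TGTGTTACTCGACGTAATATAGTCGT → Tm = 72°C (≥ 72°C)
Since every base adds ≥2°C, Tm only increases with n, so the threshold is first crossed at n = 26.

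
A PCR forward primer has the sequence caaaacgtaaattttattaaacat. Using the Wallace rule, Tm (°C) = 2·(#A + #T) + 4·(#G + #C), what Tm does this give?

Counting bases: A=12, G=1, T=8, C=3
A+T = 20, G+C = 4
Tm = 2×20 + 4×4 = 56°C

56°C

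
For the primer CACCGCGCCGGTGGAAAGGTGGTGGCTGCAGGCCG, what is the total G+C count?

Base counts: A=5, G=16, T=4, C=10
Total G or C: 16 + 10 = 26

26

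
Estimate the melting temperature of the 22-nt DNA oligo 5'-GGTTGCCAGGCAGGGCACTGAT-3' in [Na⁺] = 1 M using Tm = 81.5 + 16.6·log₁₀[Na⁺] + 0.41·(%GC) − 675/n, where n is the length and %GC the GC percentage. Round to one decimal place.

Length n = 22. Scanning the sequence gives A=4, T=4, G=9, C=5.
G+C = 14, so %GC = 14/22 × 100 = 63.636%
Salt term: 16.6 × (0) = 0
GC term: 0.41 × 63.636 = 26.091; length term: −675/22 = −30.682
Tm = 81.5 + (0) + 26.091 − 30.682 = 76.909 → 76.9°C

76.9°C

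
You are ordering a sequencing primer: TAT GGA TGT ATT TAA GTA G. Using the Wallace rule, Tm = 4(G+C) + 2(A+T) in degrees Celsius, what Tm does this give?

Counting bases: G=5, T=8, A=6, C=0
So N_AT = 14 and N_GC = 5.
Tm = 4·5 + 2·14 = 20 + 28 = 48°C

48°C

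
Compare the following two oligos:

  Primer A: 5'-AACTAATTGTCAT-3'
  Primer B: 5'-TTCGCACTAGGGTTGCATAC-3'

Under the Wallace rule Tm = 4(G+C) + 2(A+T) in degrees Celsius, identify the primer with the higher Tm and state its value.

Primer A: A+T=10, G+C=3 → Tm = 2(10)+4(3) = 32°C
Primer B: A+T=10, G+C=10 → Tm = 2(10)+4(10) = 60°C
32°C vs 60°C → primer B is higher.

Primer B, 60°C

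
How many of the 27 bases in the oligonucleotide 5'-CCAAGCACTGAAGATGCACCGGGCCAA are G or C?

Scanning the sequence gives T=2, G=7, C=9, A=9.
Total G or C: 7 + 9 = 16

16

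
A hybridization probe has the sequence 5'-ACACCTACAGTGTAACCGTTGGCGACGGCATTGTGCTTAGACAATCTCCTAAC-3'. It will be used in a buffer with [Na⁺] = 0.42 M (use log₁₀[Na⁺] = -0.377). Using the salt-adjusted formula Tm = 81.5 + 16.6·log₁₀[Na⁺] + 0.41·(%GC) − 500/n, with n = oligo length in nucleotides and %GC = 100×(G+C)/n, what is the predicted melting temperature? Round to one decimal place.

Length n = 53. T=13, A=14, G=11, C=15
G+C = 26, so %GC = 26/53 × 100 = 49.057%
Salt term: 16.6 × (-0.377) = -6.258
GC term: 0.41 × 49.057 = 20.113; length term: −500/53 = −9.434
Tm = 81.5 + (-6.258) + 20.113 − 9.434 = 85.921 → 85.9°C

85.9°C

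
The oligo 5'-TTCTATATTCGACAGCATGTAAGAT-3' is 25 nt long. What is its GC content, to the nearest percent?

Scanning the sequence gives T=9, C=4, A=8, G=4.
G+C = 4 + 4 = 8 out of 25 bases
%GC = 8/25 × 100 = 32% ≈ 32%

32%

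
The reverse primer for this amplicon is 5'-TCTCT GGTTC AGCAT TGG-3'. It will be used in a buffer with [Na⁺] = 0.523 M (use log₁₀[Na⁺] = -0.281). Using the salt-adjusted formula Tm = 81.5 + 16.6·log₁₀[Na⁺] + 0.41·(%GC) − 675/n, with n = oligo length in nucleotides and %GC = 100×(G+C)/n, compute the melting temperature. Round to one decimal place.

Length n = 18. Scanning the sequence gives G=5, C=4, A=2, T=7.
G+C = 9, so %GC = 9/18 × 100 = 50%
Salt term: 16.6 × (-0.281) = -4.665
GC term: 0.41 × 50 = 20.5; length term: −675/18 = −37.5
Tm = 81.5 + (-4.665) + 20.5 − 37.5 = 59.835 → 59.8°C

59.8°C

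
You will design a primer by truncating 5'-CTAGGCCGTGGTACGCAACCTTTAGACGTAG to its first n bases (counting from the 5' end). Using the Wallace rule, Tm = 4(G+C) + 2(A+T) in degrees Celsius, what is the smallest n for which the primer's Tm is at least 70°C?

First 21 bases: CTAGGCCGTGGTACGCAACCT → Tm = 68°C (< 70°C)
First 22 bases: CTAGGCCGTGGTACGCAACCTT → Tm = 70°C (≥ 70°C)
Since every base adds ≥2°C, Tm only increases with n, so the threshold is first crossed at n = 22.

n = 22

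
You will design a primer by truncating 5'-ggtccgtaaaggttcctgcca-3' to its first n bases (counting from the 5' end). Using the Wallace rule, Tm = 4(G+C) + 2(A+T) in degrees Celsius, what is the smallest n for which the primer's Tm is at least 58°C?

n = 19

First 18 bases: GGTCCGTAAAGGTTCCTG → Tm = 56°C (< 58°C)
First 19 bases: GGTCCGTAAAGGTTCCTGC → Tm = 60°C (≥ 58°C)
Each additional base adds 2°C (A/T) or 4°C (G/C), so Tm is non-decreasing in n; n = 19 is the first length to reach 58°C.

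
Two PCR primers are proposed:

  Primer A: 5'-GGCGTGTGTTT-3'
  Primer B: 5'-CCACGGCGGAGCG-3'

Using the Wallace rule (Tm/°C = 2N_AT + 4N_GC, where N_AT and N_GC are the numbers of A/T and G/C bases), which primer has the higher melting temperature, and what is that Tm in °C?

Primer A: A+T=5, G+C=6 → Tm = 2(5)+4(6) = 34°C
Primer B: A+T=2, G+C=11 → Tm = 2(2)+4(11) = 48°C
34°C vs 48°C → primer B is higher.

Primer B, 48°C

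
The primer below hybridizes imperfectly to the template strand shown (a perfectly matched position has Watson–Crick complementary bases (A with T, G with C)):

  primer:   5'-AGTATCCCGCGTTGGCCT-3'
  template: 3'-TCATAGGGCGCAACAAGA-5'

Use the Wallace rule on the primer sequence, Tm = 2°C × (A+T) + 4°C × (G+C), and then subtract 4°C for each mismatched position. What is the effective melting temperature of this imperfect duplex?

Primer base counts: A=2, T=5, G=5, C=6 → A+T=7, G+C=11
Perfect-match Tm = 2(7) + 4(11) = 14 + 44 = 58°C
Mismatches (positions where the bases are not complementary): 2 (at positions 15, 16)
Effective Tm = 58 − 2×4 = 58 − 8 = 50°C

50°C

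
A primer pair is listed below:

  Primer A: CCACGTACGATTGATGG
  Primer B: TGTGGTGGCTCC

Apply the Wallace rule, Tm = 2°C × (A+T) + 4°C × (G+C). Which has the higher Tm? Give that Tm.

Primer A: A+T=8, G+C=9 → Tm = 2(8)+4(9) = 52°C
Primer B: A+T=4, G+C=8 → Tm = 2(4)+4(8) = 40°C
52°C vs 40°C → primer A is higher.

Primer A, 52°C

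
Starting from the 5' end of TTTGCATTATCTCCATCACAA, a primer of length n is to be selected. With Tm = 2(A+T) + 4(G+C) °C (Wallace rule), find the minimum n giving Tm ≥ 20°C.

First 7 bases: TTTGCAT → Tm = 18°C (< 20°C)
First 8 bases: TTTGCATT → Tm = 20°C (≥ 20°C)
Each additional base adds 2°C (A/T) or 4°C (G/C), so Tm is non-decreasing in n; n = 8 is the first length to reach 20°C.

n = 8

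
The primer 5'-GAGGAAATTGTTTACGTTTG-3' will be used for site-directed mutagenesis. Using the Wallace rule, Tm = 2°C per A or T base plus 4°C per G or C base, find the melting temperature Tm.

Scanning the sequence gives G=6, C=1, A=5, T=8.
So N_AT = 13 and N_GC = 7.
Tm = 2×13 + 4×7 = 54°C

54°C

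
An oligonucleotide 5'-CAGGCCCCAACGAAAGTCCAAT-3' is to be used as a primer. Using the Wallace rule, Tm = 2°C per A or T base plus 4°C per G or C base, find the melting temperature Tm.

Scanning the sequence gives T=2, A=8, G=4, C=8.
A+T = 10, G+C = 12
Tm = 4·12 + 2·10 = 48 + 20 = 68°C

68°C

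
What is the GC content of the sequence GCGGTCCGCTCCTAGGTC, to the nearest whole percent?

Counting bases: T=4, G=6, C=7, A=1
G+C = 6 + 7 = 13 out of 18 bases
%GC = 13/18 × 100 = 72.22% ≈ 72%

72%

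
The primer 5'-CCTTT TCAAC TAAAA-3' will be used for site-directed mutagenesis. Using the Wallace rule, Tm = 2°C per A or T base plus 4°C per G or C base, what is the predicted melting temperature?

38°C

Counting bases: G=0, A=6, T=5, C=4
AT pairs contribute 11, GC pairs contribute 4.
Tm = 4·4 + 2·11 = 16 + 22 = 38°C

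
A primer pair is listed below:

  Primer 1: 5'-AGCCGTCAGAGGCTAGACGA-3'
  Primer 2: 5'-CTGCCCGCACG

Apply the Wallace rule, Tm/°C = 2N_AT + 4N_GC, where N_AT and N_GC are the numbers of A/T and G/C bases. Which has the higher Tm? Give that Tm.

Primer 1, 64°C

Primer 1: A+T=8, G+C=12 → Tm = 2(8)+4(12) = 64°C
Primer 2: A+T=2, G+C=9 → Tm = 2(2)+4(9) = 40°C
64°C vs 40°C → primer 1 is higher.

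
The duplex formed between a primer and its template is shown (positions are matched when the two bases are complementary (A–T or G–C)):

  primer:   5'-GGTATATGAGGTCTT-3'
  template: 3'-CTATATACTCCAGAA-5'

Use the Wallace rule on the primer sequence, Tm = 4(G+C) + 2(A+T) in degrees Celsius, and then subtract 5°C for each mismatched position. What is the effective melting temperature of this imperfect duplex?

37°C

Primer base counts: A=3, T=6, G=5, C=1 → A+T=9, G+C=6
Perfect-match Tm = 2(9) + 4(6) = 18 + 24 = 42°C
Mismatches (positions where the bases are not complementary): 1 (at position 2)
Effective Tm = 42 − 1×5 = 42 − 5 = 37°C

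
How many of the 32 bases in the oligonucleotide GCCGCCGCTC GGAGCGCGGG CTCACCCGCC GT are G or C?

27

Base counts: A=2, G=12, T=3, C=15
G+C = 12 + 15 = 27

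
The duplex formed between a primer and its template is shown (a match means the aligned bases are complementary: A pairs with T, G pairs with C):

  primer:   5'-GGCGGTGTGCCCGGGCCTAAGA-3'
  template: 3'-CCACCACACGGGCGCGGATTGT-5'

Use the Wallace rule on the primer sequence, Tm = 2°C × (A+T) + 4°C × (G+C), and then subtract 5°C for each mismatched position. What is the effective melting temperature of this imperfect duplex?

61°C

Primer base counts: A=3, T=3, G=10, C=6 → A+T=6, G+C=16
Perfect-match Tm = 2(6) + 4(16) = 12 + 64 = 76°C
Mismatches (positions where the bases are not complementary): 3 (at positions 3, 14, 21)
Effective Tm = 76 − 3×5 = 76 − 15 = 61°C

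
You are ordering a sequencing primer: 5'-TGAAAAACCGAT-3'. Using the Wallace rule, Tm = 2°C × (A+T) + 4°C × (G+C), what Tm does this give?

A=6, C=2, T=2, G=2
AT pairs contribute 8, GC pairs contribute 4.
Tm = 4·4 + 2·8 = 16 + 16 = 32°C

32°C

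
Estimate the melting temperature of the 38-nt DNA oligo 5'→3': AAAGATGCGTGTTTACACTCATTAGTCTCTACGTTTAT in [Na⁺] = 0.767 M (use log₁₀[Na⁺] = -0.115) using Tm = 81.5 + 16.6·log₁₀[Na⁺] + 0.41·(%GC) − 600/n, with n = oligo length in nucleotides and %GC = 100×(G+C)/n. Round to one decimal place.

77.8°C

Length n = 38. Counting bases: C=7, G=6, T=15, A=10
G+C = 13, so %GC = 13/38 × 100 = 34.211%
Salt term: 16.6 × (-0.115) = -1.909
GC term: 0.41 × 34.211 = 14.027; length term: −600/38 = −15.789
Tm = 81.5 + (-1.909) + 14.027 − 15.789 = 77.829 → 77.8°C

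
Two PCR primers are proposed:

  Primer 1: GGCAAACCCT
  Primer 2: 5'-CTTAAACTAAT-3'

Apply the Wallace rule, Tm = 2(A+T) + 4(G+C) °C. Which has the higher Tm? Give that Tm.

Primer 1: A+T=4, G+C=6 → Tm = 2(4)+4(6) = 32°C
Primer 2: A+T=9, G+C=2 → Tm = 2(9)+4(2) = 26°C
32°C vs 26°C → primer 1 is higher.

Primer 1, 32°C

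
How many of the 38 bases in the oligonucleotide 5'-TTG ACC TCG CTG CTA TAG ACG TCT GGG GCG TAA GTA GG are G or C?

21

Scanning the sequence gives C=8, A=7, T=10, G=13.
Total G or C: 13 + 8 = 21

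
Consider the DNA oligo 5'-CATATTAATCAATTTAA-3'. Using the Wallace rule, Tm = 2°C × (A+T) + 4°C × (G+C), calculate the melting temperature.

38°C

Counting bases: A=8, G=0, T=7, C=2
So N_AT = 15 and N_GC = 2.
Tm = 2×15 + 4×2 = 38°C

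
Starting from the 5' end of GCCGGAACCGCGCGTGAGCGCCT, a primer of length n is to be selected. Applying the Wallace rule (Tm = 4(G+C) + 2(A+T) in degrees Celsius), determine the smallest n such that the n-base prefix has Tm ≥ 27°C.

First 7 bases: GCCGGAA → Tm = 24°C (< 27°C)
First 8 bases: GCCGGAAC → Tm = 28°C (≥ 27°C)
Each additional base adds 2°C (A/T) or 4°C (G/C), so Tm is non-decreasing in n; n = 8 is the first length to reach 27°C.

n = 8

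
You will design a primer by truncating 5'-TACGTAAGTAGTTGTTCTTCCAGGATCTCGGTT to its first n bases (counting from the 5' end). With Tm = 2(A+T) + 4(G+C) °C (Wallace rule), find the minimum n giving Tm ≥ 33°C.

n = 13

First 12 bases: TACGTAAGTAGT → Tm = 32°C (< 33°C)
First 13 bases: TACGTAAGTAGTT → Tm = 34°C (≥ 33°C)
Since every base adds ≥2°C, Tm only increases with n, so the threshold is first crossed at n = 13.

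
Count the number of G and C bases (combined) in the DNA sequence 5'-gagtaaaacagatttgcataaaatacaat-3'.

7

Base counts: C=3, G=4, T=7, A=15
Total G or C: 4 + 3 = 7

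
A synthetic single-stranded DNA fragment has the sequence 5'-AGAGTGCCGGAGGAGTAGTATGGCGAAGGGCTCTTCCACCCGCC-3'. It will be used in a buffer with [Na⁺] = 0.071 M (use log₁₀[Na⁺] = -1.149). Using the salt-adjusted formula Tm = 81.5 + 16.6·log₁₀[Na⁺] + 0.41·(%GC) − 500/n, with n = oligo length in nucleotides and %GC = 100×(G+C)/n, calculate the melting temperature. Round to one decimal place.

Length n = 44. G=16, A=9, C=12, T=7
G+C = 28, so %GC = 28/44 × 100 = 63.636%
Salt term: 16.6 × (-1.149) = -19.073
GC term: 0.41 × 63.636 = 26.091; length term: −500/44 = −11.364
Tm = 81.5 + (-19.073) + 26.091 − 11.364 = 77.154 → 77.2°C

77.2°C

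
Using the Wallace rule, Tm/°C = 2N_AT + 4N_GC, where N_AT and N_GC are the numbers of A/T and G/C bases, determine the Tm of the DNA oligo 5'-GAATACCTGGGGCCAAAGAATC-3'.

Scanning the sequence gives C=5, A=8, T=3, G=6.
AT pairs contribute 11, GC pairs contribute 11.
Tm = 2×11 + 4×11 = 66°C

66°C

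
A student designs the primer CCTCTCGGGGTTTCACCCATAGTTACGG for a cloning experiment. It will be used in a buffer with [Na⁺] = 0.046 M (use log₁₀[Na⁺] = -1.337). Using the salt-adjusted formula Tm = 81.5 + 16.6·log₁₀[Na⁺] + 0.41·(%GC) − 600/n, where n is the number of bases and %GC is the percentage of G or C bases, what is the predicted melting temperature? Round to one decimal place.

61.3°C

Length n = 28. Counting bases: A=4, T=8, G=7, C=9
G+C = 16, so %GC = 16/28 × 100 = 57.143%
Salt term: 16.6 × (-1.337) = -22.194
GC term: 0.41 × 57.143 = 23.429; length term: −600/28 = −21.429
Tm = 81.5 + (-22.194) + 23.429 − 21.429 = 61.306 → 61.3°C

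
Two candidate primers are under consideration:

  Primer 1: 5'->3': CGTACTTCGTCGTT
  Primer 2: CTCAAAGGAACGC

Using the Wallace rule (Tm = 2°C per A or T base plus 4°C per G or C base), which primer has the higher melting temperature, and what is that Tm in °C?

Primer 1, 42°C

Primer 1: A+T=7, G+C=7 → Tm = 2(7)+4(7) = 42°C
Primer 2: A+T=6, G+C=7 → Tm = 2(6)+4(7) = 40°C
42°C vs 40°C → primer 1 is higher.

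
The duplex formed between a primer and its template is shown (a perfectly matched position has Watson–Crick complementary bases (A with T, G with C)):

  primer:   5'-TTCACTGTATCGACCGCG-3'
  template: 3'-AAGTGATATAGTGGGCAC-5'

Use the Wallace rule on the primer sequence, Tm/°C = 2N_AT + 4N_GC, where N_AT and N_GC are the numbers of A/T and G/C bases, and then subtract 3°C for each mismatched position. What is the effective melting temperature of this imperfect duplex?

44°C

Primer base counts: A=3, T=5, G=4, C=6 → A+T=8, G+C=10
Perfect-match Tm = 2(8) + 4(10) = 16 + 40 = 56°C
Mismatches (positions where the bases are not complementary): 4 (at positions 7, 12, 13, 17)
Effective Tm = 56 − 4×3 = 56 − 12 = 44°C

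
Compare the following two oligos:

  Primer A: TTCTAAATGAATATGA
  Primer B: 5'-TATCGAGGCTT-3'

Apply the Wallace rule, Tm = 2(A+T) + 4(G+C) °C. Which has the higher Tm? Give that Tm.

Primer A: A+T=13, G+C=3 → Tm = 2(13)+4(3) = 38°C
Primer B: A+T=6, G+C=5 → Tm = 2(6)+4(5) = 32°C
38°C vs 32°C → primer A is higher.

Primer A, 38°C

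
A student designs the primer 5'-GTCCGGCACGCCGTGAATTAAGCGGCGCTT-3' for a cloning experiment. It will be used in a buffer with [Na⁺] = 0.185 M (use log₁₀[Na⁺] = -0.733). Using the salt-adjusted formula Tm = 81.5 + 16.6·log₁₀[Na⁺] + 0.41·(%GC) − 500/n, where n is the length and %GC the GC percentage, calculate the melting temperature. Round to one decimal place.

Length n = 30. Counting bases: T=6, C=9, G=10, A=5
G+C = 19, so %GC = 19/30 × 100 = 63.333%
Salt term: 16.6 × (-0.733) = -12.168
GC term: 0.41 × 63.333 = 25.967; length term: −500/30 = −16.667
Tm = 81.5 + (-12.168) + 25.967 − 16.667 = 78.632 → 78.6°C

78.6°C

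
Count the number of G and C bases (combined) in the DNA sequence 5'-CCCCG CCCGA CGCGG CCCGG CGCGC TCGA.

26

Base counts: C=16, T=1, A=2, G=10
Total G or C: 10 + 16 = 26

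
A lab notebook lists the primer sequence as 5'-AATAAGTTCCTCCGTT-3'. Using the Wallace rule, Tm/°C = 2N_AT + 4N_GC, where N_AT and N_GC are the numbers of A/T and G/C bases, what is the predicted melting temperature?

44°C

C=4, T=6, G=2, A=4
AT pairs contribute 10, GC pairs contribute 6.
Tm = 2×10 + 4×6 = 44°C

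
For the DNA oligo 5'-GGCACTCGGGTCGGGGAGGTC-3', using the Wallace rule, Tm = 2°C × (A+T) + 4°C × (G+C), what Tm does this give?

Base counts: A=2, G=11, T=3, C=5
AT pairs contribute 5, GC pairs contribute 16.
Tm = 2×5 + 4×16 = 74°C

74°C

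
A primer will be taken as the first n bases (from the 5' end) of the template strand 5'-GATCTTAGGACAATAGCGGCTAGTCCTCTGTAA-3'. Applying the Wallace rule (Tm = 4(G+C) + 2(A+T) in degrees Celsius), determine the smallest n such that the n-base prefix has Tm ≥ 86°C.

First 28 bases: GATCTTAGGACAATAGCGGCTAGTCCTC → Tm = 84°C (< 86°C)
First 29 bases: GATCTTAGGACAATAGCGGCTAGTCCTCT → Tm = 86°C (≥ 86°C)
Each additional base adds 2°C (A/T) or 4°C (G/C), so Tm is non-decreasing in n; n = 29 is the first length to reach 86°C.

n = 29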